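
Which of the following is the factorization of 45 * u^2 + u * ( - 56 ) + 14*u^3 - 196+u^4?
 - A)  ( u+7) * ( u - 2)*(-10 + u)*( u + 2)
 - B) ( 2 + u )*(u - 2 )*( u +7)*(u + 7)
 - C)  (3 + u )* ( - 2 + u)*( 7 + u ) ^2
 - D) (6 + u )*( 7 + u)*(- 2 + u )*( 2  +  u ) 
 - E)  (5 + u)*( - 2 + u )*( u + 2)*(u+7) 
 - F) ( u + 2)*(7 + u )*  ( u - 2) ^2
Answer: B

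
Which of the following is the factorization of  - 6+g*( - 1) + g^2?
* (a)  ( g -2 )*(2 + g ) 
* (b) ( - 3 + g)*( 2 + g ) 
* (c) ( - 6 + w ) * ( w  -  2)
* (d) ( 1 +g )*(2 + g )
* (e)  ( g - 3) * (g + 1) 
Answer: b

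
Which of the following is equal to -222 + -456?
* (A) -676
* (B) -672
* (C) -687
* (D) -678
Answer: D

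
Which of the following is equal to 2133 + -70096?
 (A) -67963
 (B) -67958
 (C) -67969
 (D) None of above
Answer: A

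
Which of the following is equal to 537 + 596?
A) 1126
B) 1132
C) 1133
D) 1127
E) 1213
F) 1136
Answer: C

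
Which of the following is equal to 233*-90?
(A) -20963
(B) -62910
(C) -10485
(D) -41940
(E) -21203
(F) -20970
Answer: F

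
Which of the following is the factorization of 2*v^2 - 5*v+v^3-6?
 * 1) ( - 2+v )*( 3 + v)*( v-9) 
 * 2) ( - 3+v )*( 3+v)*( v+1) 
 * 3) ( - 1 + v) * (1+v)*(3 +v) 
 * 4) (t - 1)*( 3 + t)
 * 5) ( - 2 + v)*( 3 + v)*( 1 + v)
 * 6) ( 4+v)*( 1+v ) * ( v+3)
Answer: 5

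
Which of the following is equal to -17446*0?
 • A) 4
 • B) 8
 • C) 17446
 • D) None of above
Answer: D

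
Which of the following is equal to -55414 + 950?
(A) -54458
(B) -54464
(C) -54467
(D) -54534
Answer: B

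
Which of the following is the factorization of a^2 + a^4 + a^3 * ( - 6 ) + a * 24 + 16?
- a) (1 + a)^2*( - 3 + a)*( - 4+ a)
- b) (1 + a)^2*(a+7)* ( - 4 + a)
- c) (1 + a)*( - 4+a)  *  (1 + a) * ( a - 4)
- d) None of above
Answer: c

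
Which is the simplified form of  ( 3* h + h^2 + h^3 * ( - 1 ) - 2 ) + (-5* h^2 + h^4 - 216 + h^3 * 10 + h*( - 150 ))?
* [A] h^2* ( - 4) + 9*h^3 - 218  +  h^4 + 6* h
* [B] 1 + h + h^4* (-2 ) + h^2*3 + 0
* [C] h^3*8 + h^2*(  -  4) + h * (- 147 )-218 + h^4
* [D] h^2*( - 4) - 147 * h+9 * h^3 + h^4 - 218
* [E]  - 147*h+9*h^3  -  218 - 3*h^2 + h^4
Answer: D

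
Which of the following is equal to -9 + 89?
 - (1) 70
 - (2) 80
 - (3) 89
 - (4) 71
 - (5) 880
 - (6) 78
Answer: 2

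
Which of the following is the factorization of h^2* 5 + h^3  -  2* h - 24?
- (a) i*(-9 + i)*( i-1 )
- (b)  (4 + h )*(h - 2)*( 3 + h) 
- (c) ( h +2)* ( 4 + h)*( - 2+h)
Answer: b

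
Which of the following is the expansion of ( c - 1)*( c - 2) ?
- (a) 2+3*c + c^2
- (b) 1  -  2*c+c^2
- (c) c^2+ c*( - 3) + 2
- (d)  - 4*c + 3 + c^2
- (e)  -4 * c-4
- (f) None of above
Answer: c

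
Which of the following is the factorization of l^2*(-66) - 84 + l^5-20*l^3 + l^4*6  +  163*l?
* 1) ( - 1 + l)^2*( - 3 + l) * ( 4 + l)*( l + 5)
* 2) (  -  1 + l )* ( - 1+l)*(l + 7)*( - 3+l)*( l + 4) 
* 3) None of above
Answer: 2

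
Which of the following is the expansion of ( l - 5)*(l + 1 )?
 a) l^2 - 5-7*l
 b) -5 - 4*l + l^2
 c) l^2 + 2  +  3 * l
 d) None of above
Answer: b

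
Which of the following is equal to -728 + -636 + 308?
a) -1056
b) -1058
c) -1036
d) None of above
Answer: a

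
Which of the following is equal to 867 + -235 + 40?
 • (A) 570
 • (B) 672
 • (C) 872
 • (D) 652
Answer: B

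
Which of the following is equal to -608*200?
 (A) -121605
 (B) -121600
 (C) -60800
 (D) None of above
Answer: B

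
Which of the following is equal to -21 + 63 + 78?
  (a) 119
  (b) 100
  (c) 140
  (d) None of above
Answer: d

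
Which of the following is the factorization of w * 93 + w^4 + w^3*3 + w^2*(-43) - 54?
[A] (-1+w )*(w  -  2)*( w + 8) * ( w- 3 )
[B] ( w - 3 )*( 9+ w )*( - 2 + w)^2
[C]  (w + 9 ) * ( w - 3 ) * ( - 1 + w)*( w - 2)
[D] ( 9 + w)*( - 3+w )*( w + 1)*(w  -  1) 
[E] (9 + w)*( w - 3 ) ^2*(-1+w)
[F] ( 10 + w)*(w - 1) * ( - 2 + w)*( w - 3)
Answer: C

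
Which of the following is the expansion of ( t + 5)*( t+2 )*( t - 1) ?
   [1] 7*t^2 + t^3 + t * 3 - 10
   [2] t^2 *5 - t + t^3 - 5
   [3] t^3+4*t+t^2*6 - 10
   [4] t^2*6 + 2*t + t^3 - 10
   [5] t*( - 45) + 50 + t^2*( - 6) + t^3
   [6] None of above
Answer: 6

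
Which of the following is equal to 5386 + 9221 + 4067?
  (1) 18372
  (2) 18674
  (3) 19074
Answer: 2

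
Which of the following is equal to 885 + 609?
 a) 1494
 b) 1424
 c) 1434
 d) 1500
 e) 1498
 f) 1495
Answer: a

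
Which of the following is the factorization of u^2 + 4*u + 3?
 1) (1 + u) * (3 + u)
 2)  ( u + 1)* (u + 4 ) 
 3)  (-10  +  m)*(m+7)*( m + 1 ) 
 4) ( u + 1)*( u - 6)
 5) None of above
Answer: 1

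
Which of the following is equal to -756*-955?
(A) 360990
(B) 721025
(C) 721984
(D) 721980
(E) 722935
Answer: D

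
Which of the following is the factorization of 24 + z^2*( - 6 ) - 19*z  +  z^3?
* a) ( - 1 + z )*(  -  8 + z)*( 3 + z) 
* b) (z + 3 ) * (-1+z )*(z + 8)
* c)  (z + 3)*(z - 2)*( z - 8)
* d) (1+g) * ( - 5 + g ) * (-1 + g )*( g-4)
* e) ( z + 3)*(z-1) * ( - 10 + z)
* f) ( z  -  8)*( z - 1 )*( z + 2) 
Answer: a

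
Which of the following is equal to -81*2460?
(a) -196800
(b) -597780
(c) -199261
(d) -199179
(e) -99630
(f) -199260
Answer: f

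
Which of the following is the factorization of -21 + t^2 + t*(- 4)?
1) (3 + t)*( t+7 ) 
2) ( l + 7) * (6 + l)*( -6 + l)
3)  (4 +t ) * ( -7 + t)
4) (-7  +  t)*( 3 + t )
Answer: 4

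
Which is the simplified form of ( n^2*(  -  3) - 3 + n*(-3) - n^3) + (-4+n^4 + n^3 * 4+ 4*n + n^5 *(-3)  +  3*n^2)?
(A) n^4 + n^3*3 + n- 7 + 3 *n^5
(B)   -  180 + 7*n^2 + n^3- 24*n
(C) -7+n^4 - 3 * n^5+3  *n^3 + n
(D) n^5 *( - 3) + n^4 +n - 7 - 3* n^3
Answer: C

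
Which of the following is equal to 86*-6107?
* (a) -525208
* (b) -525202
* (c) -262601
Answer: b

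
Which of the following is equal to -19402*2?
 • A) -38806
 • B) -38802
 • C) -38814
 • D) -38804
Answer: D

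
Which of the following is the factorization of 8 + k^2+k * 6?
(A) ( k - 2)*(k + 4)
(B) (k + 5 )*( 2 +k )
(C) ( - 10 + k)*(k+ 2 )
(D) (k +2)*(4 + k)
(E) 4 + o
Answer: D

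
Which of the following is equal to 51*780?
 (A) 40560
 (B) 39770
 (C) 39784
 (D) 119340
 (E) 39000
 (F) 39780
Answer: F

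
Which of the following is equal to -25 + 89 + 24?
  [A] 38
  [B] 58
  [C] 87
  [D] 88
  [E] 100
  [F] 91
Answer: D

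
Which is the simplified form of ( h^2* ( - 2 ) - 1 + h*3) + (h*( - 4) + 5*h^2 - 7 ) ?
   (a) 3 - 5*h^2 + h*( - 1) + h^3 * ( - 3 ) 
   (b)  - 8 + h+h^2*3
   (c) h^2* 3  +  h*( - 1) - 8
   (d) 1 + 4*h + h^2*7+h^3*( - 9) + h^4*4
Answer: c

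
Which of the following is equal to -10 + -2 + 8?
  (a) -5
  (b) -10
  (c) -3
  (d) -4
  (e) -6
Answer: d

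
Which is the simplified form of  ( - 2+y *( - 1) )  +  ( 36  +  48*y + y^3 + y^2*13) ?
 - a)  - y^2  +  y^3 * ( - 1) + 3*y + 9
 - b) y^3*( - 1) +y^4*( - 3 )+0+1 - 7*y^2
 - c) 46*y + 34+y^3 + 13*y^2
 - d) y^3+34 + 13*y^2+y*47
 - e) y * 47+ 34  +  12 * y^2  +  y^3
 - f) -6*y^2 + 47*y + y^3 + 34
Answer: d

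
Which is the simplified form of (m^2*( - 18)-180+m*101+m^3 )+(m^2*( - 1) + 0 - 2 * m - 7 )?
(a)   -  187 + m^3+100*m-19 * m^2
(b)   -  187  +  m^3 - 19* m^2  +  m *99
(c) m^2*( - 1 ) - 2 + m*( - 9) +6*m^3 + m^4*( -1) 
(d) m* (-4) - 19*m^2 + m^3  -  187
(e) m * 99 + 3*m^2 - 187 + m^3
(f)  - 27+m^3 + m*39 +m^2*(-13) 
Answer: b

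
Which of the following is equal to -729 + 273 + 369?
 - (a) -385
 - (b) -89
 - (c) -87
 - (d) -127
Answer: c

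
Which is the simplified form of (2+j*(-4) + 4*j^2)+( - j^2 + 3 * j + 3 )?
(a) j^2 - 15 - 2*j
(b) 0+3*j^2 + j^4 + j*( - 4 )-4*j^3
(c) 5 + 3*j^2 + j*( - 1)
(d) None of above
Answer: c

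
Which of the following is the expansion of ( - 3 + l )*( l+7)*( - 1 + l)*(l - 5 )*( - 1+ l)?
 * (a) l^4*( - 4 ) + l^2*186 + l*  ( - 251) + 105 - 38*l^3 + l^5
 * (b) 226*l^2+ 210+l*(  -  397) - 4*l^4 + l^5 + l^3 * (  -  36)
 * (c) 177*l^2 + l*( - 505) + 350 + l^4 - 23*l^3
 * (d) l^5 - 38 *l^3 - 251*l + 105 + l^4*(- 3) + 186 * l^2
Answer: d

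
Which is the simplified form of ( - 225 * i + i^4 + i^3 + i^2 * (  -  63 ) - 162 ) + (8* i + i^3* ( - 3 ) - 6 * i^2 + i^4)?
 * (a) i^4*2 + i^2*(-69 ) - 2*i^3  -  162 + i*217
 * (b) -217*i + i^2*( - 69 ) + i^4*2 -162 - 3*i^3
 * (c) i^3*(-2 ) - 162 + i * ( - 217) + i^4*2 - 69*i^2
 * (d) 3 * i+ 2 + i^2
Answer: c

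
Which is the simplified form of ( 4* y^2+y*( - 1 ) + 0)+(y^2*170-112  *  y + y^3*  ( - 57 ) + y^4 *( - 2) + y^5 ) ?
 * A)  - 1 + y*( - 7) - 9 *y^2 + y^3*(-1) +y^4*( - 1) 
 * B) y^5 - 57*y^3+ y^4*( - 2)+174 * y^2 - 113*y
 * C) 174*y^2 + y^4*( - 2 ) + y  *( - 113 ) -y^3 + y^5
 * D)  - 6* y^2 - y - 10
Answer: B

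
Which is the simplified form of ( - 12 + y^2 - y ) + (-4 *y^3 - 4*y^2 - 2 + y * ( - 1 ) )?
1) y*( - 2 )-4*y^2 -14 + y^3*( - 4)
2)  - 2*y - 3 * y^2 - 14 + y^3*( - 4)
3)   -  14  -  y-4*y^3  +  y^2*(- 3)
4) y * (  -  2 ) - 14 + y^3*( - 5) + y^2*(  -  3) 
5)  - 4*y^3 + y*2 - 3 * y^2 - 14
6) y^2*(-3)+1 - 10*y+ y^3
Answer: 2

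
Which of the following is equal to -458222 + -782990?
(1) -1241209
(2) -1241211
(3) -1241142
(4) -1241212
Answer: 4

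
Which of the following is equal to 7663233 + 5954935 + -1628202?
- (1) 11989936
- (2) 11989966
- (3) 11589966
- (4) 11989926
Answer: 2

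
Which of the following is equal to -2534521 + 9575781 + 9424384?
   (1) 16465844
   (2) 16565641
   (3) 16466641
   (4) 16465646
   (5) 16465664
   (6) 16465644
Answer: 6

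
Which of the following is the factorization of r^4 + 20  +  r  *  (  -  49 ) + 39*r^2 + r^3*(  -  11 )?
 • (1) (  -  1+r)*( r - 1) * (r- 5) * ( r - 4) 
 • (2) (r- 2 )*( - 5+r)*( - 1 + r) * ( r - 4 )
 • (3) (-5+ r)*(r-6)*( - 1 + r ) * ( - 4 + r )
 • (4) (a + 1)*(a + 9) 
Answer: 1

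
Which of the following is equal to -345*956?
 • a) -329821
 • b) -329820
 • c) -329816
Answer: b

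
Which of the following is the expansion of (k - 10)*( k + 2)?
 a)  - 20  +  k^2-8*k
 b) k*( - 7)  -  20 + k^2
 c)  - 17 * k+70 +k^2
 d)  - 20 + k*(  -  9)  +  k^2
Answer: a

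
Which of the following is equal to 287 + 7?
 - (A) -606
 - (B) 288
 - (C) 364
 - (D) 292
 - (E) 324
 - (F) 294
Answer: F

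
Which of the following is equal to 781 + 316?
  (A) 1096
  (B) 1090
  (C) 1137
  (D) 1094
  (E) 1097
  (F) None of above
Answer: E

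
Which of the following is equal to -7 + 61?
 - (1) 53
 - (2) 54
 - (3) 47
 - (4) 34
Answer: 2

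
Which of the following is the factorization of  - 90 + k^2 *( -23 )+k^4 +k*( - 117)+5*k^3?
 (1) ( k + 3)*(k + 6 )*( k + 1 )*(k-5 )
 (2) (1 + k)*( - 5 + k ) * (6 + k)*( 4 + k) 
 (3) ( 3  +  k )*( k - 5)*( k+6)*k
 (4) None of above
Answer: 1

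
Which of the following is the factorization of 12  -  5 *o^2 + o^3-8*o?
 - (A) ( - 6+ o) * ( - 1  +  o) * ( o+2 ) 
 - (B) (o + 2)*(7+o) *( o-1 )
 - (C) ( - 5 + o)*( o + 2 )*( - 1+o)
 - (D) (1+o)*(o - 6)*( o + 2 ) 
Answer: A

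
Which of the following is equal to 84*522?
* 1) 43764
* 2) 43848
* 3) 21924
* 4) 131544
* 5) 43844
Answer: 2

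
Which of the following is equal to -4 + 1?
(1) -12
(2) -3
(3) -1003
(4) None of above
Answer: 2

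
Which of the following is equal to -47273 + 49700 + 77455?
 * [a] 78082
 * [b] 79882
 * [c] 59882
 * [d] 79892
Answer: b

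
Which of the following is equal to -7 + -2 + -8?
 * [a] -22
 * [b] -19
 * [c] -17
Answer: c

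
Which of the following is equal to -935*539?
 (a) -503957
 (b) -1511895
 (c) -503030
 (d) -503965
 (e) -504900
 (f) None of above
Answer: d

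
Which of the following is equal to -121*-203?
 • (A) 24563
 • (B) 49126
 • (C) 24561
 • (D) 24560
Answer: A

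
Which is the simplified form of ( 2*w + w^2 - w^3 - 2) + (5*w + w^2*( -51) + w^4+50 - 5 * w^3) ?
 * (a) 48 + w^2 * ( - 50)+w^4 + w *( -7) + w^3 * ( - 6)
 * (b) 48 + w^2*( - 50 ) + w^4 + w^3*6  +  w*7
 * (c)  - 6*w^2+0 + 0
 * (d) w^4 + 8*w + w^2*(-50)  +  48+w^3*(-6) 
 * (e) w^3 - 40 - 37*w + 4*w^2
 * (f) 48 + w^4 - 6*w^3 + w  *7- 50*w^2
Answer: f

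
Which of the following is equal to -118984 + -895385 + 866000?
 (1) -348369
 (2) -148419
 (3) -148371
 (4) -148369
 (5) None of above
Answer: 4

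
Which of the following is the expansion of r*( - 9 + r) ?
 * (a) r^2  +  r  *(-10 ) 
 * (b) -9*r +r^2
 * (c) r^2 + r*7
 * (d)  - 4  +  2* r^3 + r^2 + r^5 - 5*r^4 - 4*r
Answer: b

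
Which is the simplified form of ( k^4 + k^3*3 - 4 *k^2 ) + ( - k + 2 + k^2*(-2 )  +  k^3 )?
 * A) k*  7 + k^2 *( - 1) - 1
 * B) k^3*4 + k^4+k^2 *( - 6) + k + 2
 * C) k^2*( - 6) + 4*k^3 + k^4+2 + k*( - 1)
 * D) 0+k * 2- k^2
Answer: C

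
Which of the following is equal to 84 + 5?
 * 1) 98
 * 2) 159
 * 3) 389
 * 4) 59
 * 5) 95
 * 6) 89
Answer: 6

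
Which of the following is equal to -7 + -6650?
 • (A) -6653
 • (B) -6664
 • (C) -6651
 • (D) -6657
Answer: D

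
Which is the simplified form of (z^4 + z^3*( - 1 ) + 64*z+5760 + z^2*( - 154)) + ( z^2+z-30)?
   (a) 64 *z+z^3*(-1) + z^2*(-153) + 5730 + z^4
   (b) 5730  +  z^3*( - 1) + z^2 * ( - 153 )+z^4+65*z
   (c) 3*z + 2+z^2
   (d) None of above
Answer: b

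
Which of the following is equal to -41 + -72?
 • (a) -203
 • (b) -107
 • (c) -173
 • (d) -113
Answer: d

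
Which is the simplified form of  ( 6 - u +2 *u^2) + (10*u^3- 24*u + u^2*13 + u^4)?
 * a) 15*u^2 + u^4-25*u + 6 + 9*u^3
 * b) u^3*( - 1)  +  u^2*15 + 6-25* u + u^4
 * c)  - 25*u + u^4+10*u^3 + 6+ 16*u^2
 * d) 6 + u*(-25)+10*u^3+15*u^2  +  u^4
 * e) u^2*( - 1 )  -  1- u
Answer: d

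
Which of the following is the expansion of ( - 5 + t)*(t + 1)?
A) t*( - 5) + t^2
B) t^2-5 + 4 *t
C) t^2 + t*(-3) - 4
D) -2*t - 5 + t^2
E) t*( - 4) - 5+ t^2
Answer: E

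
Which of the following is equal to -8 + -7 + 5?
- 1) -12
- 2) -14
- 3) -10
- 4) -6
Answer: 3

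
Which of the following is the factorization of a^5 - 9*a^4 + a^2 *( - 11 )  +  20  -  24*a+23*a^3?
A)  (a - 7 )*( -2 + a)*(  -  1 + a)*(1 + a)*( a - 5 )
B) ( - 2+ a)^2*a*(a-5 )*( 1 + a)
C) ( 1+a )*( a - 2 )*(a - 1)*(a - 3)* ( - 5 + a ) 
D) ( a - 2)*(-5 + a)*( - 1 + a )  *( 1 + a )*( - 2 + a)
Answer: D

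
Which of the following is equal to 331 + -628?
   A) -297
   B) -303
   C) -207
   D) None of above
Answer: A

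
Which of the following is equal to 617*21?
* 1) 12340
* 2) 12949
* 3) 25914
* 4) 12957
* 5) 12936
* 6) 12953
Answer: 4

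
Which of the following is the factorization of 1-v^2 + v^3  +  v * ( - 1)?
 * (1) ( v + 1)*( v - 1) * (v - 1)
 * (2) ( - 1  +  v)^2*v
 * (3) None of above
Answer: 1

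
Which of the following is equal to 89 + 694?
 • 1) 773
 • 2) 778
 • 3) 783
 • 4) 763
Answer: 3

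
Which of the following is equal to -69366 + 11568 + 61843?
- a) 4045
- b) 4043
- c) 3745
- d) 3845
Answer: a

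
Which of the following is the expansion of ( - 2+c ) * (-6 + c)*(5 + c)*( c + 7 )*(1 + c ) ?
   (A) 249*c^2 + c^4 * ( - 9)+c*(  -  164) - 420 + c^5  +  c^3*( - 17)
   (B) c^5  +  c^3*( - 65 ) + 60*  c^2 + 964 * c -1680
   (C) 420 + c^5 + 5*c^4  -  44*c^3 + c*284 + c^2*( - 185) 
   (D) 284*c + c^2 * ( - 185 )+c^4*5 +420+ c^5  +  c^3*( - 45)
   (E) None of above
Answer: D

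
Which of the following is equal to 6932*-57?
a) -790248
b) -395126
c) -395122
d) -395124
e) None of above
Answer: d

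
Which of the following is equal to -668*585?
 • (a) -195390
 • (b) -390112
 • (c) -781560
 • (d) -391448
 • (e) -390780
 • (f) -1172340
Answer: e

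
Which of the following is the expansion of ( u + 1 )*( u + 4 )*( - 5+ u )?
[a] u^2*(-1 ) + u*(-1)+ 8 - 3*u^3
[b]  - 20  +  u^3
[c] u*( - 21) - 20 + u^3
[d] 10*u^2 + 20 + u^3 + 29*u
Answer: c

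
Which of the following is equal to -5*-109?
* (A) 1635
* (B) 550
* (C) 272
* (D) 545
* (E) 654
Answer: D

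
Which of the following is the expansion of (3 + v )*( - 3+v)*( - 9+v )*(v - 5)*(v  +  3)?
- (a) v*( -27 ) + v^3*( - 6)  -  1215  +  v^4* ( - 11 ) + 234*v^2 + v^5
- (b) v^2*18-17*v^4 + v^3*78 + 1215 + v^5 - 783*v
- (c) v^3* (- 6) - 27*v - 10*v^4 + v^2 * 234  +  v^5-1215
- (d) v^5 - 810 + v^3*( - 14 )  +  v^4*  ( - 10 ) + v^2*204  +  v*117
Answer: a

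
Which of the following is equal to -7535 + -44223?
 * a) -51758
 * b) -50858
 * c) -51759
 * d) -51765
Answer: a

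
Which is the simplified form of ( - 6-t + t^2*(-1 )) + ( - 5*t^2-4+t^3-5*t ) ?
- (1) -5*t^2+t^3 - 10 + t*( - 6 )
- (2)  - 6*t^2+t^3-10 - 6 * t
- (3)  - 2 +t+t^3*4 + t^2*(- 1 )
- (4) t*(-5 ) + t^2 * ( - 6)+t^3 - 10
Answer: 2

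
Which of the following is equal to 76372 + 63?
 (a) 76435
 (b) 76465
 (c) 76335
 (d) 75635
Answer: a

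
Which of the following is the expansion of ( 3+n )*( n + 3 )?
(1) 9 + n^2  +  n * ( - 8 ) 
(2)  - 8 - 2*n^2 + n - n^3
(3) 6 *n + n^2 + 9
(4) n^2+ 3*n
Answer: 3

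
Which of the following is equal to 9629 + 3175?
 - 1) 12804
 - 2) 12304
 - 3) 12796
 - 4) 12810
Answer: 1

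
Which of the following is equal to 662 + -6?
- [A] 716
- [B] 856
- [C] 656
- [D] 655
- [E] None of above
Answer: C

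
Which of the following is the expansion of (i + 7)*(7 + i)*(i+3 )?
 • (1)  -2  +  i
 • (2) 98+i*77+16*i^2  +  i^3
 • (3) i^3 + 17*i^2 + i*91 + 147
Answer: 3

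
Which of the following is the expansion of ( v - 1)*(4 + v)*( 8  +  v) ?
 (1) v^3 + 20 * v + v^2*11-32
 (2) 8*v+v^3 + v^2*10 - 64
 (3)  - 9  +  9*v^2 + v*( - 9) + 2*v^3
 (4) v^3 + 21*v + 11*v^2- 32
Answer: 1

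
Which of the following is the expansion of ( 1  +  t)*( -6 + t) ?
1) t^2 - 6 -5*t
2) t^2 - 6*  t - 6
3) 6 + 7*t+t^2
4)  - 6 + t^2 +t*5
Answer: 1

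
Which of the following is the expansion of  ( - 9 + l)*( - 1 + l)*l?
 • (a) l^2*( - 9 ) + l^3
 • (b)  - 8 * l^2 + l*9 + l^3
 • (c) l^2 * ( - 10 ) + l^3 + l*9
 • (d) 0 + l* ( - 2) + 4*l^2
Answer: c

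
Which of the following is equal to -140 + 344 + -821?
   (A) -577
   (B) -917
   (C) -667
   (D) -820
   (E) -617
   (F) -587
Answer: E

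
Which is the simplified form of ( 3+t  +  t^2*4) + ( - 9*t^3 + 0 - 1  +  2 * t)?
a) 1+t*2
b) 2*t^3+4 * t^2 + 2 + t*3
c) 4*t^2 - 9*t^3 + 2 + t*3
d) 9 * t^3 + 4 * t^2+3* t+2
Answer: c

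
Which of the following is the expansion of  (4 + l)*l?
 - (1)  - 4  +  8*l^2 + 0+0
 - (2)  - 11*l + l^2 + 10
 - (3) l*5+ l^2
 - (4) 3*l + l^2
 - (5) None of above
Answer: 5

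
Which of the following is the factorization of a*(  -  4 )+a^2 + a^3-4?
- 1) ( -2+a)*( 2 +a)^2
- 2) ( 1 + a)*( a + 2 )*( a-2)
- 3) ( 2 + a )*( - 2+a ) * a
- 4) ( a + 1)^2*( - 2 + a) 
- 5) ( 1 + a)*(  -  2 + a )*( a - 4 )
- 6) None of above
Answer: 2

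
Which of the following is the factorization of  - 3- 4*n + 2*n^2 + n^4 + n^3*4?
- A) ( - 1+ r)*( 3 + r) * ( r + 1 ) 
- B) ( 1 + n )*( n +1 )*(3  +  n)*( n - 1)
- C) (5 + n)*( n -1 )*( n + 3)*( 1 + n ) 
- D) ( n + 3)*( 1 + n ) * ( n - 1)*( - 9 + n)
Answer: B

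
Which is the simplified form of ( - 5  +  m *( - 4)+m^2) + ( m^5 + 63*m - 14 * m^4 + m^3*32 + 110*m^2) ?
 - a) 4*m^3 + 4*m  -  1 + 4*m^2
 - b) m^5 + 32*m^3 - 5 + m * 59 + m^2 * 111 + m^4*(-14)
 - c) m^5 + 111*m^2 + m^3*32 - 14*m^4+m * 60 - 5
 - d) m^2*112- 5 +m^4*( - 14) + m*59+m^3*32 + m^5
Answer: b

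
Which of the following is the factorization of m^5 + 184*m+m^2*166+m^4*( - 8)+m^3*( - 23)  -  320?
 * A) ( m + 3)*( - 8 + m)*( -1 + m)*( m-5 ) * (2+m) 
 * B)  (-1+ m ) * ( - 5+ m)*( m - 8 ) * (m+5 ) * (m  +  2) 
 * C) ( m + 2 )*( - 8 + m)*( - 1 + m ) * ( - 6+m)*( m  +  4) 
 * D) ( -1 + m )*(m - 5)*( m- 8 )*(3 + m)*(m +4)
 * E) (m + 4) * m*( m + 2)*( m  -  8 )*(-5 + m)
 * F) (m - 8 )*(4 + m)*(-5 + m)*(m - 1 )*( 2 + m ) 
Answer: F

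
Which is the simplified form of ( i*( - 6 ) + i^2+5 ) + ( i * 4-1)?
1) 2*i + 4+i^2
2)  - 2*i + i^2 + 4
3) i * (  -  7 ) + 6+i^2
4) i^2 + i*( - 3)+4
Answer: 2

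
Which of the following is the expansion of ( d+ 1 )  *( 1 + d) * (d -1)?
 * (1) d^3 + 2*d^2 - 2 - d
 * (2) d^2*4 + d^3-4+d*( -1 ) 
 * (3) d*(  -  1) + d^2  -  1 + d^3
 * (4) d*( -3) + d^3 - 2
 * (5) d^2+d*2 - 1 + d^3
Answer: 3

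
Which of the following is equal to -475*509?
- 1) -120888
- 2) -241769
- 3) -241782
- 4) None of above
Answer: 4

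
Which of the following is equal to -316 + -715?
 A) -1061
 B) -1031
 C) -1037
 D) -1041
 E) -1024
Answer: B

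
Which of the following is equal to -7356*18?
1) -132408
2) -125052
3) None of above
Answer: 1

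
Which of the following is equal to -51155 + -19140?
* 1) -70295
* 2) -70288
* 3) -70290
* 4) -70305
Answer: 1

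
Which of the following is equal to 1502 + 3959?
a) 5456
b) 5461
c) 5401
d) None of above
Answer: b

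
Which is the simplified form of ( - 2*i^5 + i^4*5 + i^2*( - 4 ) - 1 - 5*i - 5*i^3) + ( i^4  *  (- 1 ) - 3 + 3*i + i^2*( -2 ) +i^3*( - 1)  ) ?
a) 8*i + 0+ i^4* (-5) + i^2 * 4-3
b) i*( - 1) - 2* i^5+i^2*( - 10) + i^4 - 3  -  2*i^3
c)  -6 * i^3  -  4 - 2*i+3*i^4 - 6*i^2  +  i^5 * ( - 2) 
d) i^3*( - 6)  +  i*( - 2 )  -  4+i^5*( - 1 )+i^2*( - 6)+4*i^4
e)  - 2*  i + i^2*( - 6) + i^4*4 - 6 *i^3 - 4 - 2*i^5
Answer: e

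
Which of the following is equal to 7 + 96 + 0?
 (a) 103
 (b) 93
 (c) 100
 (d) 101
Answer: a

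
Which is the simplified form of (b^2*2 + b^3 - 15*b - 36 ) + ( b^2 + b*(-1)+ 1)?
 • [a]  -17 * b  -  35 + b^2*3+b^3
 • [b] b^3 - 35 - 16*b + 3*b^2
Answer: b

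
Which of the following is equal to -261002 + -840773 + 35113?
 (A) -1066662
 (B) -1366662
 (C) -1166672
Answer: A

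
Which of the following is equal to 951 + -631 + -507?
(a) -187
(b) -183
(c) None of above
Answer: a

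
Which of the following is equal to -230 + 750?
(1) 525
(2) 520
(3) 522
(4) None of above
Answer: 2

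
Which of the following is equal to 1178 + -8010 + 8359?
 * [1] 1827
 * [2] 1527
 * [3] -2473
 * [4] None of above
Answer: 2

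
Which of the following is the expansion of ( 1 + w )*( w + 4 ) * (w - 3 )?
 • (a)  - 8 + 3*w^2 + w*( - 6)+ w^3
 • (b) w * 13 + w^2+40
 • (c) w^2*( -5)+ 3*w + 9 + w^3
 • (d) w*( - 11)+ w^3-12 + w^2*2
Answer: d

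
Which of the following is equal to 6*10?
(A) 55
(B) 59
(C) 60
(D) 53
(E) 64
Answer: C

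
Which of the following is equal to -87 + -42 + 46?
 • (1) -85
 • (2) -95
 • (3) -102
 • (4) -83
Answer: 4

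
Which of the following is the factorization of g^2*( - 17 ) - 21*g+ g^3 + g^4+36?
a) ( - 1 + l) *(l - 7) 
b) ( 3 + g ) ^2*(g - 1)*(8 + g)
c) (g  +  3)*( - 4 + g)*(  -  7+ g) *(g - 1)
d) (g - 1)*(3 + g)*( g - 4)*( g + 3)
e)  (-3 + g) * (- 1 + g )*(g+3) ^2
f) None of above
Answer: d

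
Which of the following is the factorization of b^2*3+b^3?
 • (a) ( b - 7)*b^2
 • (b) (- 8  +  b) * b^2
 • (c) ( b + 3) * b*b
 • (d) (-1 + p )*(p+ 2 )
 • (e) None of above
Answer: c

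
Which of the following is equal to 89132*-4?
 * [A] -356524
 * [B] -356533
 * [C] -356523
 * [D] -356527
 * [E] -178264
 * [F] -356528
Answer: F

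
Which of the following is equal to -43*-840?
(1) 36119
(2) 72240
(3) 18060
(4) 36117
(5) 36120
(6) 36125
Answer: 5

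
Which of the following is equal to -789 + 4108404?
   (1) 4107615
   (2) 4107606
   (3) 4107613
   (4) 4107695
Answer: 1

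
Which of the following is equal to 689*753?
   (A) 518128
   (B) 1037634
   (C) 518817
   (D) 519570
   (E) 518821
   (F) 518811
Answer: C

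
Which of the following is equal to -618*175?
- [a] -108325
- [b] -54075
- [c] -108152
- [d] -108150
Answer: d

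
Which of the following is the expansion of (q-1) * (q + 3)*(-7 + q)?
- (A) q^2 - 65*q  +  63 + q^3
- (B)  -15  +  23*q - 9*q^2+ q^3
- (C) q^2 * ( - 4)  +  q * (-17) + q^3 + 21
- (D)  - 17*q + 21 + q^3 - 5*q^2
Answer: D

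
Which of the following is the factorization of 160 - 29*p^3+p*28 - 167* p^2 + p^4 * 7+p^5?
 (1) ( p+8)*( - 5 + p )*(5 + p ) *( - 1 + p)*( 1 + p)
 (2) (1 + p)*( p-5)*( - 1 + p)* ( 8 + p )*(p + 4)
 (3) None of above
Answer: 2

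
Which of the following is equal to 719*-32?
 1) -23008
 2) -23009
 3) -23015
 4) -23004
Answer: 1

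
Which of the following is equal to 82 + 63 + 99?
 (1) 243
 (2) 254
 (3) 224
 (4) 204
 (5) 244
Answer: 5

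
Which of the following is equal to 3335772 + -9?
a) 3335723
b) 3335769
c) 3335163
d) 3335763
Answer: d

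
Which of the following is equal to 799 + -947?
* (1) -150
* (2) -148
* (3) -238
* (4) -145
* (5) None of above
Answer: 2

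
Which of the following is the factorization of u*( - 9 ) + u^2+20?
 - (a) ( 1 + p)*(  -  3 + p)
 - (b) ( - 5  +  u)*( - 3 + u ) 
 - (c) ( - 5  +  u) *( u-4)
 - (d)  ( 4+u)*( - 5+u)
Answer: c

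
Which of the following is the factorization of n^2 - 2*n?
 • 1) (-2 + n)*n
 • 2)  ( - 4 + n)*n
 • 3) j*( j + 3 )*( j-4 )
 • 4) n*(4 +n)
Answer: 1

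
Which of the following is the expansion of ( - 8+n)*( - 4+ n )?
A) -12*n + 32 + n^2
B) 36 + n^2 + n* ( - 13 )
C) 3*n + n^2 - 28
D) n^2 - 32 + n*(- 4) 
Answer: A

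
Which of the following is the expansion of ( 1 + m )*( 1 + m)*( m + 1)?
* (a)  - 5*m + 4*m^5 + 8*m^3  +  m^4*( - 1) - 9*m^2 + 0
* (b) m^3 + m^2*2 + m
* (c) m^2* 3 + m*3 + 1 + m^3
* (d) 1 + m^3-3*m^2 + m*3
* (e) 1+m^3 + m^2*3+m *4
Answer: c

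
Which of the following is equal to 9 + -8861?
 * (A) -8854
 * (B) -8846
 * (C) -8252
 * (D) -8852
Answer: D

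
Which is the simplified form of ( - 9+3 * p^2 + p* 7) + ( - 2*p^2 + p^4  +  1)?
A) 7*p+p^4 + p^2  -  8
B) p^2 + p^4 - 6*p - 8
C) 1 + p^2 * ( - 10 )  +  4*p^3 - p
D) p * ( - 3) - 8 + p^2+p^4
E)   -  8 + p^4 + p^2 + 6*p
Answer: A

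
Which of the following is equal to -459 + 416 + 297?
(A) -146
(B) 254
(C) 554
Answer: B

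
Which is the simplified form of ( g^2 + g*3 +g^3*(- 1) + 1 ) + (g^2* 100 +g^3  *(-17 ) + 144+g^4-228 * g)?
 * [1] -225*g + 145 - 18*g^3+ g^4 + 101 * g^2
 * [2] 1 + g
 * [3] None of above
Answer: 1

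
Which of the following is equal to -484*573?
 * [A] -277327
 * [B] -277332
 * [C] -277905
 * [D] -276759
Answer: B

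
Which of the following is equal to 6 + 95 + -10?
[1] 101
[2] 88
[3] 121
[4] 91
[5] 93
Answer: 4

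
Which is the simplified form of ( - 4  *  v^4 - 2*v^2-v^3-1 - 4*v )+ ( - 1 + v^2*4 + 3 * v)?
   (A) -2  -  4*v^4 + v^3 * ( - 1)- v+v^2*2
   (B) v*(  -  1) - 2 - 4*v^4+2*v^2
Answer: A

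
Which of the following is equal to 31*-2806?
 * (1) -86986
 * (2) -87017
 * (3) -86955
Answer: 1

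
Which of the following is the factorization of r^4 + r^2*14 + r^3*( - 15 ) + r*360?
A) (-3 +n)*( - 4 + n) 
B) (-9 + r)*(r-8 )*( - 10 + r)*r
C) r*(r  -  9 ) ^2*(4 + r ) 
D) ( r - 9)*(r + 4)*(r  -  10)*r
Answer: D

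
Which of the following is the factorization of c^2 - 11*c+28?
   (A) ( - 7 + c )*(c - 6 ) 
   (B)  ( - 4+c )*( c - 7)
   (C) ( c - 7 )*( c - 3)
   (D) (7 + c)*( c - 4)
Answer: B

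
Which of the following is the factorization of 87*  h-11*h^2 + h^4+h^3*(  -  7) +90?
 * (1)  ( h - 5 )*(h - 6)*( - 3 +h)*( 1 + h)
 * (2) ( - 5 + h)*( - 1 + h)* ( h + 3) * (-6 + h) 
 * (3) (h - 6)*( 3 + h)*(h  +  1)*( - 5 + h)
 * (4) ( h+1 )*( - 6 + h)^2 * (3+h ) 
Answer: 3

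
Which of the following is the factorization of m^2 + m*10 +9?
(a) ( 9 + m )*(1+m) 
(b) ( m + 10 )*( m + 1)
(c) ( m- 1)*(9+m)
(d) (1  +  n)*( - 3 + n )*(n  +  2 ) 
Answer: a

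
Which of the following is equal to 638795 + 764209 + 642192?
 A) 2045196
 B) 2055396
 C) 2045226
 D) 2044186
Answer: A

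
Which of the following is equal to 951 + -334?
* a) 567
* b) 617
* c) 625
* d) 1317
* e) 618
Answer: b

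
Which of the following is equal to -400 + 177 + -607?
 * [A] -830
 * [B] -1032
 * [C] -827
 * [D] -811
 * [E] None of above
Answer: A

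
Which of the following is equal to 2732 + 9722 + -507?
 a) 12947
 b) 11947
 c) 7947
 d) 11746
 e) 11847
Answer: b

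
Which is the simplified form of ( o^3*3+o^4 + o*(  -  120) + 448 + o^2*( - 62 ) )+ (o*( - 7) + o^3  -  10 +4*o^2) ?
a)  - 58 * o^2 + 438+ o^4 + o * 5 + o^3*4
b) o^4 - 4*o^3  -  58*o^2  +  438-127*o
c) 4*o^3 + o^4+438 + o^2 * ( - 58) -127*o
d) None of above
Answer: c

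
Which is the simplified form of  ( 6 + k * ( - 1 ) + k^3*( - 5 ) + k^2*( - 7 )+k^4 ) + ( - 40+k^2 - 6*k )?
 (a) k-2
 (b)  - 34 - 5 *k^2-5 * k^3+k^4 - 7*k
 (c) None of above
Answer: c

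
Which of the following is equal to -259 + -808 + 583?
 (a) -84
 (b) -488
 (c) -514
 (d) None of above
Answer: d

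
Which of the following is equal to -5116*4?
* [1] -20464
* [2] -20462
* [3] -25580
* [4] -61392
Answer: 1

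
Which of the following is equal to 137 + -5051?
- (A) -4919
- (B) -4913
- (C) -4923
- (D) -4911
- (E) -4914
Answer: E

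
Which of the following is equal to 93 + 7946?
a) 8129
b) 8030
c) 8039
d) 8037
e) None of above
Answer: c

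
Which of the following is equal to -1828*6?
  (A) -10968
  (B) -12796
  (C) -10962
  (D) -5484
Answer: A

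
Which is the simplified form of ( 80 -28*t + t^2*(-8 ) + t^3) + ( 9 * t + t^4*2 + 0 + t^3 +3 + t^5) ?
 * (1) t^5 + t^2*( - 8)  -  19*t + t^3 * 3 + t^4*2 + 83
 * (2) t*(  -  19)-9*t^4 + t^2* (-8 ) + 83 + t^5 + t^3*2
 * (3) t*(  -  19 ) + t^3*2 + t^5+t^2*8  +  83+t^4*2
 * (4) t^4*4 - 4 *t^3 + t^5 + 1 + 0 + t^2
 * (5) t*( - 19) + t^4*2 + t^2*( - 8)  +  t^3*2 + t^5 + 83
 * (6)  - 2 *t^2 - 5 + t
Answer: 5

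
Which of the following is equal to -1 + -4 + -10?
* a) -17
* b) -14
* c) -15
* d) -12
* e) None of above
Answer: c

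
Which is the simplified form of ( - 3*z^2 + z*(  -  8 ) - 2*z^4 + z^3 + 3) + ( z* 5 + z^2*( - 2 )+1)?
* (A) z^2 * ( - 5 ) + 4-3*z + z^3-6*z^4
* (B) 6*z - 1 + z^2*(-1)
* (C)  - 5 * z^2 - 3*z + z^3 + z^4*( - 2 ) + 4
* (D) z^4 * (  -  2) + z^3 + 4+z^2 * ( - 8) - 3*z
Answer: C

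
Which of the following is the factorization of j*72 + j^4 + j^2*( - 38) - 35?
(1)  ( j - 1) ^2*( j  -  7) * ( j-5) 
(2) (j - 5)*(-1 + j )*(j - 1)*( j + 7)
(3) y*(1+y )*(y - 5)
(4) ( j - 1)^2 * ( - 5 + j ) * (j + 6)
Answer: 2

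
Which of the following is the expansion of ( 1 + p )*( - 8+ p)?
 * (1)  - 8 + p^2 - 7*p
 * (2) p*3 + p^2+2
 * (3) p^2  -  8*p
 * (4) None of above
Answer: 1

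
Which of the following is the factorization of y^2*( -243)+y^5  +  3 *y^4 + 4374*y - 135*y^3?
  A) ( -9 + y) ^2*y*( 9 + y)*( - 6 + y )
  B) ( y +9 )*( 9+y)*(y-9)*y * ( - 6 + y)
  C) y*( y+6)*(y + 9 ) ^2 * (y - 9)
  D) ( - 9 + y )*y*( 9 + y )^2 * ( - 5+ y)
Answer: B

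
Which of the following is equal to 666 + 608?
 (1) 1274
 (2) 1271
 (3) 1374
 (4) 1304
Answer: 1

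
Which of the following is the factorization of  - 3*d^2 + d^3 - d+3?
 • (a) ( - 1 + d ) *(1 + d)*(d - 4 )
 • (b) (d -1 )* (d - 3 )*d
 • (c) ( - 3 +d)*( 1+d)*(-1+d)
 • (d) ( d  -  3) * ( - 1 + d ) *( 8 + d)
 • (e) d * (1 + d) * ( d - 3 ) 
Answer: c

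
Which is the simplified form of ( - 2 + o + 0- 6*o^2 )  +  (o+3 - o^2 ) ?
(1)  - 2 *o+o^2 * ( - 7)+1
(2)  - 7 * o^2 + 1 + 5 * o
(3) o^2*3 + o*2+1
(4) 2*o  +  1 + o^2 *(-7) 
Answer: 4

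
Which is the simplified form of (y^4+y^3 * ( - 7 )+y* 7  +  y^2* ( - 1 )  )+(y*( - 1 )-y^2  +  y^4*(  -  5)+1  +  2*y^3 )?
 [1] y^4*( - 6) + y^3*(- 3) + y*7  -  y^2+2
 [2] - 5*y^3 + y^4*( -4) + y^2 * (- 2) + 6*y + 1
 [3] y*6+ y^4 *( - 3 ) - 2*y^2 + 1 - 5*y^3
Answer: 2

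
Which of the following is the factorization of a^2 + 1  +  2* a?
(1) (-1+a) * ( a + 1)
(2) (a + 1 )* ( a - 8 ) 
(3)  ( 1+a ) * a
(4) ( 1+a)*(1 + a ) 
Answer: 4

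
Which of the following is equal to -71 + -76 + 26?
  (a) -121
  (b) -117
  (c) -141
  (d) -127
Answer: a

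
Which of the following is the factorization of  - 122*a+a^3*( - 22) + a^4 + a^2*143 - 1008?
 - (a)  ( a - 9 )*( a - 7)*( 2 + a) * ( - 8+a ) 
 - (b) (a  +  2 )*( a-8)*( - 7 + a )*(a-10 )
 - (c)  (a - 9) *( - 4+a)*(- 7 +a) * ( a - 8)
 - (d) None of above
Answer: a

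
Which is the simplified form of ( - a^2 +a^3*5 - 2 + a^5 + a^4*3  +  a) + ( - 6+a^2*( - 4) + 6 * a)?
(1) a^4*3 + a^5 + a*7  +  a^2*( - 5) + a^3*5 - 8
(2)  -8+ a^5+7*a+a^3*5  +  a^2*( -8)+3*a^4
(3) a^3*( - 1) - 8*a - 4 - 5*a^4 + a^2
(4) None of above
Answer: 1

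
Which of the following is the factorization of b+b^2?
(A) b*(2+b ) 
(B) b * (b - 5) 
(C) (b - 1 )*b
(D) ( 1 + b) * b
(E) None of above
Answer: D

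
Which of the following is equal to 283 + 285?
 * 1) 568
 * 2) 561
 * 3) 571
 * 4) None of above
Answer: 1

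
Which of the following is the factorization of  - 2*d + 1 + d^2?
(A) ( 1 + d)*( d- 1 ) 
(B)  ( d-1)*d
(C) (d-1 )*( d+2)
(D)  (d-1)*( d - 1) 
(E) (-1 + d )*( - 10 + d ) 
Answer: D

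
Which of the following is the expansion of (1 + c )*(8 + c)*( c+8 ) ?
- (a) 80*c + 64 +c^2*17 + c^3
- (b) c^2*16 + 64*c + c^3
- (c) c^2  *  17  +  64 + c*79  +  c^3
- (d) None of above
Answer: a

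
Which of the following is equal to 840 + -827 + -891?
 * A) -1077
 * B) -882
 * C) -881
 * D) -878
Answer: D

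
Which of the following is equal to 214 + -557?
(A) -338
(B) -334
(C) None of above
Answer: C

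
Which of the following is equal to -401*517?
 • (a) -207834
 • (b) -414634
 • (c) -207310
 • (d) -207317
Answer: d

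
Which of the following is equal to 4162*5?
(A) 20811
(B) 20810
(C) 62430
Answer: B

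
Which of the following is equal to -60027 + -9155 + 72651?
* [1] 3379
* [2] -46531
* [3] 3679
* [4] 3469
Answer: 4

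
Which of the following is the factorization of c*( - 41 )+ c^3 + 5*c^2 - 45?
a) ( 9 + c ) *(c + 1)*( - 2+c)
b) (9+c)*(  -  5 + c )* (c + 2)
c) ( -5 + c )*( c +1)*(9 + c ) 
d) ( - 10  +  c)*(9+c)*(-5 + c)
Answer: c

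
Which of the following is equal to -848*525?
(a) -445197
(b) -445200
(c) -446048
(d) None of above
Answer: b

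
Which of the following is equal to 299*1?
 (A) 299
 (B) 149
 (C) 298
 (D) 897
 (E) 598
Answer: A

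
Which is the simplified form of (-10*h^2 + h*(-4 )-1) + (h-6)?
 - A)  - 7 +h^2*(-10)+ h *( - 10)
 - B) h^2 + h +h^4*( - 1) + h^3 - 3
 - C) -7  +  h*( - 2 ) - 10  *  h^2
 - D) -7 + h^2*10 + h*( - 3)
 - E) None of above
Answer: E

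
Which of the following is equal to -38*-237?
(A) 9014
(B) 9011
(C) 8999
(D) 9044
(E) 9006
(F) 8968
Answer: E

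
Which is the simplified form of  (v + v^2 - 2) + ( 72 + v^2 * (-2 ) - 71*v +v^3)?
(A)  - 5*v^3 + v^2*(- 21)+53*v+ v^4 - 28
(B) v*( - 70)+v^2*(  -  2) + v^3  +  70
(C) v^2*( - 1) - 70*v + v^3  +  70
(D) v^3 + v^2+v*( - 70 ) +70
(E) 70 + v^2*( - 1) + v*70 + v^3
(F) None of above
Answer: C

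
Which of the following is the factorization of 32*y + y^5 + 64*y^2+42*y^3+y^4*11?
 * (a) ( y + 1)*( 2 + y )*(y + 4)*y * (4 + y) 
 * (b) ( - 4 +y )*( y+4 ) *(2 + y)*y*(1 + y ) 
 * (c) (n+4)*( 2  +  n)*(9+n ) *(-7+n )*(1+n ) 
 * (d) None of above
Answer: a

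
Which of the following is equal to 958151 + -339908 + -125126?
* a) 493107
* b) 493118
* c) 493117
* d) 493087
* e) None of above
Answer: c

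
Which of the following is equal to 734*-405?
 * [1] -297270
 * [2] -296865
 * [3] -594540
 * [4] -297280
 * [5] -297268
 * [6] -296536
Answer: 1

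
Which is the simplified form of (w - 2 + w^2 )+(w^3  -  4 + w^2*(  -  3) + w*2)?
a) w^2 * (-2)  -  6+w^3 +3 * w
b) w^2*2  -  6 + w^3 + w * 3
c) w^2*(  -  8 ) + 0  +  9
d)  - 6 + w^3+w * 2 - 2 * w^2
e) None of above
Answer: a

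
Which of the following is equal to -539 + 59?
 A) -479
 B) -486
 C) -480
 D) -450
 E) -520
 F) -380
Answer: C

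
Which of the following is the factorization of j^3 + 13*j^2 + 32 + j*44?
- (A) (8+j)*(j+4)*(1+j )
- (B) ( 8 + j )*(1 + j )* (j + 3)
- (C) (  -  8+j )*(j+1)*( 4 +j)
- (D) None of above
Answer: A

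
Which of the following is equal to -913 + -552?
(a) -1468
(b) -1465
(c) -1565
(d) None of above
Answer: b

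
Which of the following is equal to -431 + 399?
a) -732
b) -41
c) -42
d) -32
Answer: d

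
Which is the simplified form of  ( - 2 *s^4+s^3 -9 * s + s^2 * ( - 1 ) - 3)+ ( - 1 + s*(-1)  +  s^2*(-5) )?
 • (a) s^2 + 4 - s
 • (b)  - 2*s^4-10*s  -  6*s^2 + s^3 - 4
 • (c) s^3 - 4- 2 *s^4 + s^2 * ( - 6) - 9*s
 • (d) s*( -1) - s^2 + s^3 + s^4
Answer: b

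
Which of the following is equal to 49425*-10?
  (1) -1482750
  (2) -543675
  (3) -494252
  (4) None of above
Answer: 4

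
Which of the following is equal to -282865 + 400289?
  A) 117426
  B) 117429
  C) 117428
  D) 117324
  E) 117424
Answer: E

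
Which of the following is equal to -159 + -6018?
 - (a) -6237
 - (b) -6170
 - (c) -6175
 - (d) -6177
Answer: d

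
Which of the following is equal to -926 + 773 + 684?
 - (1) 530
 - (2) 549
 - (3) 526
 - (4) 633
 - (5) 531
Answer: 5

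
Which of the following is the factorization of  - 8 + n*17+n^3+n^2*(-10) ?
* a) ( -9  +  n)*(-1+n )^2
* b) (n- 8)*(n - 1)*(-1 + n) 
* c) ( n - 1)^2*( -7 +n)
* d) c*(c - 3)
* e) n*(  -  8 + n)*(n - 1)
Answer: b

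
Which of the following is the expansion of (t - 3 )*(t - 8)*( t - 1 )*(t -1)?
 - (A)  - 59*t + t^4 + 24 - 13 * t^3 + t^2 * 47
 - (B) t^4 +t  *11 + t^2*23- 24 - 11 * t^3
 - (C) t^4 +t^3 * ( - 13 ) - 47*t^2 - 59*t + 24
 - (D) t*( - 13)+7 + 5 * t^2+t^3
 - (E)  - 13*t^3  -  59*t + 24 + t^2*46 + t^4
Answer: A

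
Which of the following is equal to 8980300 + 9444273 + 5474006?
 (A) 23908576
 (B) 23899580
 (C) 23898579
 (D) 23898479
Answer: C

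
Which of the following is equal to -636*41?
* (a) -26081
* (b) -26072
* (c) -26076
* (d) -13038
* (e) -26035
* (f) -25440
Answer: c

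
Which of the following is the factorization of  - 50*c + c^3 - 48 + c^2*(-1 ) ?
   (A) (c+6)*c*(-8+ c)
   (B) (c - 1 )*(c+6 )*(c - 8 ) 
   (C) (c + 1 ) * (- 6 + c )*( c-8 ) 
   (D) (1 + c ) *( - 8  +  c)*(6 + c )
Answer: D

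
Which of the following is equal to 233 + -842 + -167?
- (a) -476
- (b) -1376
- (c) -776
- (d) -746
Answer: c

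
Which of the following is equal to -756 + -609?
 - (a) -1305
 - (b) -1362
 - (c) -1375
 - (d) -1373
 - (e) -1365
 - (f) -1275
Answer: e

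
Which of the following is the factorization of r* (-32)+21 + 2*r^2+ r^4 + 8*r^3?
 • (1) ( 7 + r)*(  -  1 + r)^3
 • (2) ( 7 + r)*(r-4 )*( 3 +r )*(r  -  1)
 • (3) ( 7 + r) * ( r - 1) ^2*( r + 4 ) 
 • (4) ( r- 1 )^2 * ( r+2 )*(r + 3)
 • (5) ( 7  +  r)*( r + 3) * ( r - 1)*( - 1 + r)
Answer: 5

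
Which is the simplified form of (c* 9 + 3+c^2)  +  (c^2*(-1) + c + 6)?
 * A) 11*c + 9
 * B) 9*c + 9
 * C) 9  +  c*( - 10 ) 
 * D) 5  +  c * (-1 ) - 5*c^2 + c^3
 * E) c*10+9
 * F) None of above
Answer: E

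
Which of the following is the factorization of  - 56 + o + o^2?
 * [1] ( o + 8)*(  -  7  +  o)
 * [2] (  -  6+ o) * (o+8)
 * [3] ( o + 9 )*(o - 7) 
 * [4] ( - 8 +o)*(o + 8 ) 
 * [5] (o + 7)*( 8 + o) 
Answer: 1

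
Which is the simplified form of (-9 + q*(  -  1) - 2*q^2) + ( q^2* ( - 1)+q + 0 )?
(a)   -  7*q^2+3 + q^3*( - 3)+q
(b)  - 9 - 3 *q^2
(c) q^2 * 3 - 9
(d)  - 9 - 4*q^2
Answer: b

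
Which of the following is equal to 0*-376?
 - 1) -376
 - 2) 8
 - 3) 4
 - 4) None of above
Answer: 4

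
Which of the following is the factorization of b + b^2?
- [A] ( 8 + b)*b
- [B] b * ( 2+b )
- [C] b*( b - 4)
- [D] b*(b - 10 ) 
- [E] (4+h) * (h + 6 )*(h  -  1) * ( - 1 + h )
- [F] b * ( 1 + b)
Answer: F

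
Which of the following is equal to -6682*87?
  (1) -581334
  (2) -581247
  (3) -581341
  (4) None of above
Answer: 1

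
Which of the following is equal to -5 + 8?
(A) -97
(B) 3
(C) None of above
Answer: B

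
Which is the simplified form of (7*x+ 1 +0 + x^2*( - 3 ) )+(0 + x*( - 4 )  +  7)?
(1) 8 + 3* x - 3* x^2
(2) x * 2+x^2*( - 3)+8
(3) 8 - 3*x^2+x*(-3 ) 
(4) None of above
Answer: 1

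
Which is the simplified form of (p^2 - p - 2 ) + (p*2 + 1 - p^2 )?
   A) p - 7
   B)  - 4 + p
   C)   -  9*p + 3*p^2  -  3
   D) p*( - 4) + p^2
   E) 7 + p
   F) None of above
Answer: F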